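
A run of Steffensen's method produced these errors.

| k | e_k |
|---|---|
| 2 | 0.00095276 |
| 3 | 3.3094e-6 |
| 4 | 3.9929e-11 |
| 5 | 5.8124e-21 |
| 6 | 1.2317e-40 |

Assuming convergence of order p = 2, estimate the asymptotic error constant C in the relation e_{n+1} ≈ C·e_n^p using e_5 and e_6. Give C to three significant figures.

3.65

C ≈ e_6 / e_5^2
  = 1.2317e-40 / (5.8124e-21)^2
  = 1.2317e-40 / 3.3784e-41 ≈ 3.6458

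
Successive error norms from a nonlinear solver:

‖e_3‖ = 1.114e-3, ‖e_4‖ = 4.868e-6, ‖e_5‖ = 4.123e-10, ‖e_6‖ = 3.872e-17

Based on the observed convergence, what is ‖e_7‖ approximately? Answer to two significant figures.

2.9e-29

First estimate the order: p ≈ ln(‖e_6‖/‖e_5‖) / ln(‖e_5‖/‖e_4‖) = ln(3.872e-17/4.123e-10)/ln(4.123e-10/4.868e-6) = ln(9.39122e-08)/ln(8.4696e-05) ≈ 1.7257.
Then ‖e_7‖ ≈ ‖e_6‖·(‖e_6‖/‖e_5‖)^p = 3.872e-17·(9.39122e-08)^1.7257 = 3.872e-17·7.46494e-13 ≈ 2.89e-29.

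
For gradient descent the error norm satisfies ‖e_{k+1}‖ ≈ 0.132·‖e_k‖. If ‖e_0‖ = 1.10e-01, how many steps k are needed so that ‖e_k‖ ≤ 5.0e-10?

10

After k steps, ‖e_k‖ ≈ 1.10e-01·0.132^k.
Need 0.132^k ≤ 5.0e-10/1.10e-01 = 4.54545e-09.
k ≥ ln(4.54545e-09)/ln(0.132) = -19.2091/-2.02495 = 9.486.
Smallest integer k = 10.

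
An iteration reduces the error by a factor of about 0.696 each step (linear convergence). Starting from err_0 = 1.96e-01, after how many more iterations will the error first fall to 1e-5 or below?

After k steps, err_k ≈ 1.96e-01·0.696^k.
Need 0.696^k ≤ 1e-5/1.96e-01 = 5.10204e-05.
k ≥ ln(5.10204e-05)/ln(0.696) = -9.8833/-0.36241 = 27.271.
Smallest integer k = 28.

28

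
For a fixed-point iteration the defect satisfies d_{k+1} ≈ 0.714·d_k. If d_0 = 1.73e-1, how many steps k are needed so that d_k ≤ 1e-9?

57

After k steps, d_k ≈ 1.73e-1·0.714^k.
Need 0.714^k ≤ 1e-9/1.73e-1 = 5.78035e-09.
k ≥ ln(5.78035e-09)/ln(0.714) = -18.9688/-0.33687 = 56.309.
Smallest integer k = 57.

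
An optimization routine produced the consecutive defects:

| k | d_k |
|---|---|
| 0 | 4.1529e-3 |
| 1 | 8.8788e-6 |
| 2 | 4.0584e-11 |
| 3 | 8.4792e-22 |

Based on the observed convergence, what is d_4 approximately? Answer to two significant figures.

First estimate the order: p ≈ ln(d_3/d_2) / ln(d_2/d_1) = ln(8.4792e-22/4.0584e-11)/ln(4.0584e-11/8.8788e-6) = ln(2.0893e-11)/ln(4.57089e-06) ≈ 2.0000.
Then d_4 ≈ d_3·(d_3/d_2)^p = 8.4792e-22·(2.0893e-11)^2.0000 = 8.4792e-22·4.36517e-22 ≈ 3.701e-43.

3.7e-43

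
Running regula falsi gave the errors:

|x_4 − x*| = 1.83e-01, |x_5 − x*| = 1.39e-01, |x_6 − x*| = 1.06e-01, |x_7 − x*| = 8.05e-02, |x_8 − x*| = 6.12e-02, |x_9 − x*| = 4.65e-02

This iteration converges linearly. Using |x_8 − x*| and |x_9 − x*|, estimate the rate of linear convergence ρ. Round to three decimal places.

0.760

ρ ≈ |x_9 − x*|/|x_8 − x*| = 4.65e-02/6.12e-02 = 0.75980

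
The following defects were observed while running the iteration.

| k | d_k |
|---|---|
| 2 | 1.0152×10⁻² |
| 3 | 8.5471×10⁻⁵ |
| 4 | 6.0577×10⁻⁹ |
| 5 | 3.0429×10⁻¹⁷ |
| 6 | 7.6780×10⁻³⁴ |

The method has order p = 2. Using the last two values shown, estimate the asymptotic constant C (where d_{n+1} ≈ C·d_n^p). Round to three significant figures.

0.829

C ≈ d_6 / d_5^2
  = 7.6780×10⁻³⁴ / (3.0429×10⁻¹⁷)^2
  = 7.6780×10⁻³⁴ / 9.25924e-34 ≈ 0.82923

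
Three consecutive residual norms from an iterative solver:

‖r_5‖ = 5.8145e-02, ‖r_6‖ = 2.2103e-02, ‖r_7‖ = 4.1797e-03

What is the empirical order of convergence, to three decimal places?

p ≈ ln(‖r_7‖/‖r_6‖) / ln(‖r_6‖/‖r_5‖)
  = ln(4.1797e-03/2.2103e-02) / ln(2.2103e-02/5.8145e-02)
  = ln(0.189101) / ln(0.380136)
  = -1.665474 / -0.967226 ≈ 1.721908

1.722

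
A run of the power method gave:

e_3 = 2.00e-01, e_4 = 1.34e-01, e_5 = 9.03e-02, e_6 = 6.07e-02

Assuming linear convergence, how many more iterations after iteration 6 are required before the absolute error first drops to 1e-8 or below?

40

Rate ρ ≈ e_6/e_5 = 6.07e-02/9.03e-02 = 0.6722.
After j more steps, e_{6+j} ≈ 6.07e-02·ρ^j; need ρ^j ≤ 1e-8/6.07e-02 = 1.64745e-07.
j ≥ ln(1.64745e-07)/ln(0.6722) = -15.6189/-0.39720 = 39.323.
So 40 more iterations are needed.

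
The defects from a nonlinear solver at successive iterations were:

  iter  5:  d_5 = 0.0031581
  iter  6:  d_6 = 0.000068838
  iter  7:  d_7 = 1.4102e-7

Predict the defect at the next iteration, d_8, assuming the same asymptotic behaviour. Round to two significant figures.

6.3e-12

First estimate the order: p ≈ ln(d_7/d_6) / ln(d_6/d_5) = ln(1.4102e-7/0.000068838)/ln(0.000068838/0.0031581) = ln(0.00204858)/ln(0.0217973) ≈ 1.6180.
Then d_8 ≈ d_7·(d_7/d_6)^p = 1.4102e-7·(0.00204858)^1.6180 = 1.4102e-7·4.46612e-05 ≈ 6.298e-12.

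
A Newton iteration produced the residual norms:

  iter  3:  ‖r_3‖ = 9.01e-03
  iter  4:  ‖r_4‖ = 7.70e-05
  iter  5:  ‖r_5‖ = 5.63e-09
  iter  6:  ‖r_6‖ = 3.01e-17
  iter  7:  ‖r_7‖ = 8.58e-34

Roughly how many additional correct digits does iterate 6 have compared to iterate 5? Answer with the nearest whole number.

Digits gained ≈ log₁₀(‖r_5‖/‖r_6‖) = log₁₀(5.63e-09/3.01e-17) = log₁₀(1.87043e+08) ≈ 8.272.

8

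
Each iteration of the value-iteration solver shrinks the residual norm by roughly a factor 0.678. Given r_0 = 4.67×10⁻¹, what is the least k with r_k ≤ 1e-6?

34

After k steps, r_k ≈ 4.67×10⁻¹·0.678^k.
Need 0.678^k ≤ 1e-6/4.67×10⁻¹ = 2.14133e-06.
k ≥ ln(2.14133e-06)/ln(0.678) = -13.0541/-0.38861 = 33.592.
Smallest integer k = 34.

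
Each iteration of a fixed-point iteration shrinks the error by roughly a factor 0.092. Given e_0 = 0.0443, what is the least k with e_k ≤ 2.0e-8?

After k steps, e_k ≈ 0.0443·0.092^k.
Need 0.092^k ≤ 2.0e-8/0.0443 = 4.51467e-07.
k ≥ ln(4.51467e-07)/ln(0.092) = -14.6108/-2.38597 = 6.124.
Smallest integer k = 7.

7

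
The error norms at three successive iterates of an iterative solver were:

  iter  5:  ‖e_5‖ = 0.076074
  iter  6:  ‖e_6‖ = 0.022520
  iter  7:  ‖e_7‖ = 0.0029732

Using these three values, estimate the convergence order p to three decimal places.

p ≈ ln(‖e_7‖/‖e_6‖) / ln(‖e_6‖/‖e_5‖)
  = ln(0.0029732/0.022520) / ln(0.022520/0.076074)
  = ln(0.132025) / ln(0.296028)
  = -2.024764 / -1.217301 ≈ 1.663322

1.663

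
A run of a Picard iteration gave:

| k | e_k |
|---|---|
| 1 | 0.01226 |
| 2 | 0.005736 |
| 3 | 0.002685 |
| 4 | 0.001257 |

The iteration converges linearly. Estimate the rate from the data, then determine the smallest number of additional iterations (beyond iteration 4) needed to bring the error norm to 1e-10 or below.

Rate ρ ≈ e_4/e_3 = 0.001257/0.002685 = 0.4682.
After j more steps, e_{4+j} ≈ 0.001257·ρ^j; need ρ^j ≤ 1e-10/0.001257 = 7.95545e-08.
j ≥ ln(7.95545e-08)/ln(0.4682) = -16.3468/-0.75886 = 21.541.
So 22 more iterations are needed.

22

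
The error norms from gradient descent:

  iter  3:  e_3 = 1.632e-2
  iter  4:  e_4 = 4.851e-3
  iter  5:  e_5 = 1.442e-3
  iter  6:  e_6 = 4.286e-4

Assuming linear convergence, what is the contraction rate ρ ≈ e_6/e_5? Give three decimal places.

0.297

ρ ≈ e_6/e_5 = 4.286e-4/1.442e-3 = 0.29723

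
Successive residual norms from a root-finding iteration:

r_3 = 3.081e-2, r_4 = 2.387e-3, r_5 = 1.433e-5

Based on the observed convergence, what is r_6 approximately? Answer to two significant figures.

5.2e-10

First estimate the order: p ≈ ln(r_5/r_4) / ln(r_4/r_3) = ln(1.433e-5/2.387e-3)/ln(2.387e-3/3.081e-2) = ln(0.00600335)/ln(0.0774748) ≈ 1.9999.
Then r_6 ≈ r_5·(r_5/r_4)^p = 1.433e-5·(0.00600335)^1.9999 = 1.433e-5·3.60587e-05 ≈ 5.167e-10.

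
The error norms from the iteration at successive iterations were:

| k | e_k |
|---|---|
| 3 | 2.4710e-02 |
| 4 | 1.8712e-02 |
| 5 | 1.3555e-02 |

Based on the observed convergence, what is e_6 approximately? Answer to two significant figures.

9.3e-3

First estimate the order: p ≈ ln(e_5/e_4) / ln(e_4/e_3) = ln(1.3555e-02/1.8712e-02)/ln(1.8712e-02/2.4710e-02) = ln(0.724401)/ln(0.757264) ≈ 1.1596.
Then e_6 ≈ e_5·(e_5/e_4)^p = 1.3555e-02·(0.724401)^1.1596 = 1.3555e-02·0.688069 ≈ 0.009327.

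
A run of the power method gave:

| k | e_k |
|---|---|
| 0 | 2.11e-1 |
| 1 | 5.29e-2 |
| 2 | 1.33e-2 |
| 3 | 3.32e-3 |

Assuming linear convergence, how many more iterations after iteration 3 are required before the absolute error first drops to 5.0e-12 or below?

Rate ρ ≈ e_3/e_2 = 3.32e-3/1.33e-2 = 0.2496.
After j more steps, e_{3+j} ≈ 3.32e-3·ρ^j; need ρ^j ≤ 5.0e-12/3.32e-3 = 1.50602e-09.
j ≥ ln(1.50602e-09)/ln(0.2496) = -20.3138/-1.38790 = 14.636.
So 15 more iterations are needed.

15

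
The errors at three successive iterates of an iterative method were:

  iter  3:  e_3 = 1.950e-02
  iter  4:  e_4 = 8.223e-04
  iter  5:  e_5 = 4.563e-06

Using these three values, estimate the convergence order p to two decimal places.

1.64

p ≈ ln(e_5/e_4) / ln(e_4/e_3)
  = ln(4.563e-06/8.223e-04) / ln(8.223e-04/1.950e-02)
  = ln(0.00554907) / ln(0.0421692)
  = -5.19412 / -3.16607 ≈ 1.64056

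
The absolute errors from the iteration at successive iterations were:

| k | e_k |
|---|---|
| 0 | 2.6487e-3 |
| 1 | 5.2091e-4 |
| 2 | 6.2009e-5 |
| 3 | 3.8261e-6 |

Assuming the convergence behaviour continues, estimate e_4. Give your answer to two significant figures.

1.0e-7

First estimate the order: p ≈ ln(e_3/e_2) / ln(e_2/e_1) = ln(3.8261e-6/6.2009e-5)/ln(6.2009e-5/5.2091e-4) = ln(0.0617023)/ln(0.11904) ≈ 1.3088.
Then e_4 ≈ e_3·(e_3/e_2)^p = 3.8261e-6·(0.0617023)^1.3088 = 3.8261e-6·0.0261064 ≈ 9.989e-08.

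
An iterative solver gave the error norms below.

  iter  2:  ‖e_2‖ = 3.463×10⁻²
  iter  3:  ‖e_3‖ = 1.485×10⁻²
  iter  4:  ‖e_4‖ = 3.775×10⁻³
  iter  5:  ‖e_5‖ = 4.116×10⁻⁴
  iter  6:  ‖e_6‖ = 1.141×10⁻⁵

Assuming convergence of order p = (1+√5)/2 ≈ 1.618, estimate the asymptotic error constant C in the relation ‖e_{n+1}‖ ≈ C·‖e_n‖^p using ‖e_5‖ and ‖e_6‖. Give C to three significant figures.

C ≈ ‖e_6‖ / ‖e_5‖^1.618
  = 1.141×10⁻⁵ / (4.116×10⁻⁴)^1.618
  = 1.141×10⁻⁵ / 3.32829e-06 ≈ 3.4282

3.43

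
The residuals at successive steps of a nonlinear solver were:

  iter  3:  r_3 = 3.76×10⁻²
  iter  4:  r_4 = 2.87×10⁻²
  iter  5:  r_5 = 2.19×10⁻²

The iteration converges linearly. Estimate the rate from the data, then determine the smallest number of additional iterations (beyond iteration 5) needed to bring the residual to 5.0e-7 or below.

40

Rate ρ ≈ r_5/r_4 = 2.19×10⁻²/2.87×10⁻² = 0.7631.
After j more steps, r_{5+j} ≈ 2.19×10⁻²·ρ^j; need ρ^j ≤ 5.0e-7/2.19×10⁻² = 2.28311e-05.
j ≥ ln(2.28311e-05)/ln(0.7631) = -10.6874/-0.27037 = 39.529.
So 40 more iterations are needed.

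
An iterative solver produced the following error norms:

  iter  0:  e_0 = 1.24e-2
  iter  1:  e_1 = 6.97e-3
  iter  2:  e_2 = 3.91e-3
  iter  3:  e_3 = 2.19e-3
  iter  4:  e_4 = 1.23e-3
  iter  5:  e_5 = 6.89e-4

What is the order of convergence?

1

Consecutive ratios: e_5/e_4 = 6.89e-4/1.23e-3 = 0.560163, e_4/e_3 = 1.23e-3/2.19e-3 = 0.561644.
p ≈ ln(0.560163)/ln(0.561644) = -0.5795/-0.5769 ≈ 1.00.
So the convergence is linear (order 1).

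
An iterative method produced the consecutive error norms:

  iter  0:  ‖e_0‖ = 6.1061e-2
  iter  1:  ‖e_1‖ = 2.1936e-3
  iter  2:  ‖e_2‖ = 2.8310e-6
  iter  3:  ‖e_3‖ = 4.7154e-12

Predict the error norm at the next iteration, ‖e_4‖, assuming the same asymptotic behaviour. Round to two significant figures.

First estimate the order: p ≈ ln(‖e_3‖/‖e_2‖) / ln(‖e_2‖/‖e_1‖) = ln(4.7154e-12/2.8310e-6)/ln(2.8310e-6/2.1936e-3) = ln(1.66563e-06)/ln(0.00129057) ≈ 2.0000.
Then ‖e_4‖ ≈ ‖e_3‖·(‖e_3‖/‖e_2‖)^p = 4.7154e-12·(1.66563e-06)^2.0000 = 4.7154e-12·2.77432e-12 ≈ 1.308e-23.

1.3e-23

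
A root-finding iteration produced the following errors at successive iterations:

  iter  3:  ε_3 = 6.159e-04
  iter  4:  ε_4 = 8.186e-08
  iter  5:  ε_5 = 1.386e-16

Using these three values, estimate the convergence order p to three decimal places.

p ≈ ln(ε_5/ε_4) / ln(ε_4/ε_3)
  = ln(1.386e-16/8.186e-08) / ln(8.186e-08/6.159e-04)
  = ln(1.69313e-09) / ln(0.000132911)
  = -20.196687 / -8.925831 ≈ 2.262723

2.263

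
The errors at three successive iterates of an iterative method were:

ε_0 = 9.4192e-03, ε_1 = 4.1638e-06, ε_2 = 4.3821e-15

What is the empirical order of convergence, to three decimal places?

2.676

p ≈ ln(ε_2/ε_1) / ln(ε_1/ε_0)
  = ln(4.3821e-15/4.1638e-06) / ln(4.1638e-06/9.4192e-03)
  = ln(1.05243e-09) / ln(0.000442055)
  = -20.672164 / -7.724076 ≈ 2.676328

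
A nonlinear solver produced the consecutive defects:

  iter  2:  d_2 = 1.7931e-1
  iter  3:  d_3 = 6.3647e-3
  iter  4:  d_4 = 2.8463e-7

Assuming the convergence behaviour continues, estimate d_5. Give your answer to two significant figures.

2.5e-20

First estimate the order: p ≈ ln(d_4/d_3) / ln(d_3/d_2) = ln(2.8463e-7/6.3647e-3)/ln(6.3647e-3/1.7931e-1) = ln(4.47201e-05)/ln(0.0354955) ≈ 3.0000.
Then d_5 ≈ d_4·(d_4/d_3)^p = 2.8463e-7·(4.47201e-05)^3.0000 = 2.8463e-7·8.94352e-14 ≈ 2.546e-20.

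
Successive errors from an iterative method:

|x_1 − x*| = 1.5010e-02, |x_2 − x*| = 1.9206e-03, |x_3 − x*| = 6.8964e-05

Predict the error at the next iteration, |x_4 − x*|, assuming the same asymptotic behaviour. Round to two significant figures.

First estimate the order: p ≈ ln(|x_3 − x*|/|x_2 − x*|) / ln(|x_2 − x*|/|x_1 − x*|) = ln(6.8964e-05/1.9206e-03)/ln(1.9206e-03/1.5010e-02) = ln(0.0359075)/ln(0.127955) ≈ 1.6180.
Then |x_4 − x*| ≈ |x_3 − x*|·(|x_3 − x*|/|x_2 − x*|)^p = 6.8964e-05·(0.0359075)^1.6180 = 6.8964e-05·0.00459504 ≈ 3.169e-07.

3.2e-7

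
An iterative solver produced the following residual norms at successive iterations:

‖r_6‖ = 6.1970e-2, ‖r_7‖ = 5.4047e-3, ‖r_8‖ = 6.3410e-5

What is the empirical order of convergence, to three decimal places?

1.822

p ≈ ln(‖r_8‖/‖r_7‖) / ln(‖r_7‖/‖r_6‖)
  = ln(6.3410e-5/5.4047e-3) / ln(5.4047e-3/6.1970e-2)
  = ln(0.0117324) / ln(0.0872148)
  = -4.445401 / -2.439381 ≈ 1.822348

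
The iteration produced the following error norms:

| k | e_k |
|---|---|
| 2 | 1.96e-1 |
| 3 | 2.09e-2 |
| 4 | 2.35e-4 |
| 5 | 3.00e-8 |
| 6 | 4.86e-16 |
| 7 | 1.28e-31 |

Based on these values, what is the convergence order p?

2

Consecutive ratios: e_7/e_6 = 1.28e-31/4.86e-16 = 2.63374e-16, e_6/e_5 = 4.86e-16/3.00e-8 = 1.62e-08.
p ≈ ln(2.63374e-16)/ln(1.62e-08) = -35.8730/-17.9383 ≈ 2.00.
So the convergence is quadratic (order 2).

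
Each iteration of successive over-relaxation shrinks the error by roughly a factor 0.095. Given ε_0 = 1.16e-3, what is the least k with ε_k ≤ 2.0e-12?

After k steps, ε_k ≈ 1.16e-3·0.095^k.
Need 0.095^k ≤ 2.0e-12/1.16e-3 = 1.72414e-09.
k ≥ ln(1.72414e-09)/ln(0.095) = -20.1785/-2.35388 = 8.572.
Smallest integer k = 9.

9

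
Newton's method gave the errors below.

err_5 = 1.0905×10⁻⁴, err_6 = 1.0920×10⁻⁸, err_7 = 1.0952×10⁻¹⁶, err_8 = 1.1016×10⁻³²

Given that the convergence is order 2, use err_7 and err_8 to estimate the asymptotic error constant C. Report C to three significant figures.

0.918

C ≈ err_8 / err_7^2
  = 1.1016×10⁻³² / (1.0952×10⁻¹⁶)^2
  = 1.1016×10⁻³² / 1.19946e-32 ≈ 0.91841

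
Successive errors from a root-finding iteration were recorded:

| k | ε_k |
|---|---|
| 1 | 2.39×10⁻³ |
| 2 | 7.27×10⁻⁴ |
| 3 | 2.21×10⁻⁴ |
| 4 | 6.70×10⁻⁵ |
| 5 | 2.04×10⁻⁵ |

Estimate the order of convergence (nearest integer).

1

Consecutive ratios: ε_5/ε_4 = 2.04×10⁻⁵/6.70×10⁻⁵ = 0.304478, ε_4/ε_3 = 6.70×10⁻⁵/2.21×10⁻⁴ = 0.303167.
p ≈ ln(0.304478)/ln(0.303167) = -1.1892/-1.1935 ≈ 1.00.
So the convergence is linear (order 1).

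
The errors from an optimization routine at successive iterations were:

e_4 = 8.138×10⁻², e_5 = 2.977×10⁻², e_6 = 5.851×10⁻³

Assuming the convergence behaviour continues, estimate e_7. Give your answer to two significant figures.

First estimate the order: p ≈ ln(e_6/e_5) / ln(e_5/e_4) = ln(5.851×10⁻³/2.977×10⁻²)/ln(2.977×10⁻²/8.138×10⁻²) = ln(0.19654)/ln(0.365815) ≈ 1.6178.
Then e_7 ≈ e_6·(e_6/e_5)^p = 5.851×10⁻³·(0.19654)^1.6178 = 5.851×10⁻³·0.0719358 ≈ 0.0004209.

4.2e-4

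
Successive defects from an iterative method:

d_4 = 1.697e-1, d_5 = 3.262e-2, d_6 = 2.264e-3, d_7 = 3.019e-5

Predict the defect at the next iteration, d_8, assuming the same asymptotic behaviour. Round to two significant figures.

2.8e-8

First estimate the order: p ≈ ln(d_7/d_6) / ln(d_6/d_5) = ln(3.019e-5/2.264e-3)/ln(2.264e-3/3.262e-2) = ln(0.0133348)/ln(0.0694053) ≈ 1.6183.
Then d_8 ≈ d_7·(d_7/d_6)^p = 3.019e-5·(0.0133348)^1.6183 = 3.019e-5·0.000923987 ≈ 2.79e-08.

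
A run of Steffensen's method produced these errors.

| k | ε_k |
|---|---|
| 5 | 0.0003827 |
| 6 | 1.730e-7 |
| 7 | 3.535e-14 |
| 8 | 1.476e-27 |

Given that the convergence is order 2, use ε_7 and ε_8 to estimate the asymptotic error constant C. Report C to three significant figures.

C ≈ ε_8 / ε_7^2
  = 1.476e-27 / (3.535e-14)^2
  = 1.476e-27 / 1.24962e-27 ≈ 1.1812

1.18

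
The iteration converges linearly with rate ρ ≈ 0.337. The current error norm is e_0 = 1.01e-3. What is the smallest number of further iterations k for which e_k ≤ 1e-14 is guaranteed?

24

After k steps, e_k ≈ 1.01e-3·0.337^k.
Need 0.337^k ≤ 1e-14/1.01e-3 = 9.90099e-12.
k ≥ ln(9.90099e-12)/ln(0.337) = -25.3384/-1.08767 = 23.296.
Smallest integer k = 24.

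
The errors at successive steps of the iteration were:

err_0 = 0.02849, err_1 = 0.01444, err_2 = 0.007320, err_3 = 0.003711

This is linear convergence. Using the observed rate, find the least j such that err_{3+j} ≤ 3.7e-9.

Rate ρ ≈ err_3/err_2 = 0.003711/0.007320 = 0.5070.
After j more steps, err_{3+j} ≈ 0.003711·ρ^j; need ρ^j ≤ 3.7e-9/0.003711 = 9.97036e-07.
j ≥ ln(9.97036e-07)/ln(0.5070) = -13.8185/-0.67924 = 20.344.
So 21 more iterations are needed.

21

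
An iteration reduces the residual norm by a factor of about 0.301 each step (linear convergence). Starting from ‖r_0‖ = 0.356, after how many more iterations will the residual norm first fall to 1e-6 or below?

11

After k steps, ‖r_k‖ ≈ 0.356·0.301^k.
Need 0.301^k ≤ 1e-6/0.356 = 2.80899e-06.
k ≥ ln(2.80899e-06)/ln(0.301) = -12.7827/-1.20065 = 10.646.
Smallest integer k = 11.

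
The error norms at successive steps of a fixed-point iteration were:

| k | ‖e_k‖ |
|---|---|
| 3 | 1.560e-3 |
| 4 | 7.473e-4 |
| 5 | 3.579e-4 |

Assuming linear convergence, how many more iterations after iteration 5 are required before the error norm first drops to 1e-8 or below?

Rate ρ ≈ ‖e_5‖/‖e_4‖ = 3.579e-4/7.473e-4 = 0.4789.
After j more steps, ‖e_{5+j}‖ ≈ 3.579e-4·ρ^j; need ρ^j ≤ 1e-8/3.579e-4 = 2.79408e-05.
j ≥ ln(2.79408e-05)/ln(0.4789) = -10.4854/-0.73626 = 14.241.
So 15 more iterations are needed.

15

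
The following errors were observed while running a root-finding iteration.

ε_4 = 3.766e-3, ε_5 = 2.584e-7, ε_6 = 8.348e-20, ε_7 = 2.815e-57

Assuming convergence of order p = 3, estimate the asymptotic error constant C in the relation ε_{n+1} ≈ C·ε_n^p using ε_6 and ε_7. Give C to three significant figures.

C ≈ ε_7 / ε_6^3
  = 2.815e-57 / (8.348e-20)^3
  = 2.815e-57 / 5.81765e-58 ≈ 4.8387

4.84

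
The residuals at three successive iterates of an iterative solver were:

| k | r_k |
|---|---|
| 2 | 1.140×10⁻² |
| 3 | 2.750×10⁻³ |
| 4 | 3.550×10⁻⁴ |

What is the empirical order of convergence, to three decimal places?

1.440

p ≈ ln(r_4/r_3) / ln(r_3/r_2)
  = ln(3.550×10⁻⁴/2.750×10⁻³) / ln(2.750×10⁻³/1.140×10⁻²)
  = ln(0.129091) / ln(0.241228)
  = -2.047238 / -1.422013 ≈ 1.439676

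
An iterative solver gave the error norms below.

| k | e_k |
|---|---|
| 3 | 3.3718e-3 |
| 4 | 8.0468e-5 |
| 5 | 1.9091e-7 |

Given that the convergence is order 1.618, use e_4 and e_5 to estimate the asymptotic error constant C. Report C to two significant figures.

0.80

C ≈ e_5 / e_4^1.618
  = 1.9091e-7 / (8.0468e-5)^1.618
  = 1.9091e-7 / 2.373e-07 ≈ 0.80451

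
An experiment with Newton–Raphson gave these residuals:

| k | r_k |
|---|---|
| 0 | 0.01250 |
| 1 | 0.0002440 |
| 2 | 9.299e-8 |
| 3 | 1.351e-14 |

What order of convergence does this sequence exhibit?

Consecutive ratios: r_3/r_2 = 1.351e-14/9.299e-8 = 1.45284e-07, r_2/r_1 = 9.299e-8/0.0002440 = 0.000381107.
p ≈ ln(1.45284e-07)/ln(0.000381107) = -15.7446/-7.8724 ≈ 2.00.
So the convergence is quadratic (order 2).

2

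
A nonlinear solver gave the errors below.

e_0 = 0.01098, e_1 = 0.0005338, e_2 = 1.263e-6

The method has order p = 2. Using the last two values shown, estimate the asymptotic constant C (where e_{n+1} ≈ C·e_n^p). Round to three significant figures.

4.43

C ≈ e_2 / e_1^2
  = 1.263e-6 / (0.0005338)^2
  = 1.263e-6 / 2.84942e-07 ≈ 4.4325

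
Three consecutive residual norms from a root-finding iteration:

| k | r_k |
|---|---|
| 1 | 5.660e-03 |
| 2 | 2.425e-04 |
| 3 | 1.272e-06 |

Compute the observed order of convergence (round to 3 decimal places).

1.667

p ≈ ln(r_3/r_2) / ln(r_2/r_1)
  = ln(1.272e-06/2.425e-04) / ln(2.425e-04/5.660e-03)
  = ln(0.00524536) / ln(0.0428445)
  = -5.250411 / -3.150178 ≈ 1.666703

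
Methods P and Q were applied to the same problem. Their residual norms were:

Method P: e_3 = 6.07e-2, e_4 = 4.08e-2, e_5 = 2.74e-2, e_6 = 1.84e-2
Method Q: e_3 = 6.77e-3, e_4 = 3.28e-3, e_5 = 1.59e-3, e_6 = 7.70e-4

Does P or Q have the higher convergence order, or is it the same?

same

Method P: p ≈ ln(1.84e-2/2.74e-2)/ln(2.74e-2/4.08e-2) ≈ 1.00.
Method Q: p ≈ ln(7.70e-4/1.59e-3)/ln(1.59e-3/3.28e-3) ≈ 1.00.
Both orders ≈ 1.0 — effectively the same.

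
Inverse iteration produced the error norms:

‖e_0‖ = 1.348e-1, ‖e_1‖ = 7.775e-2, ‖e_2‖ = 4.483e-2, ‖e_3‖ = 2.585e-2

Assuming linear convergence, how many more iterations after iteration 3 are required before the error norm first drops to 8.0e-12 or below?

40

Rate ρ ≈ ‖e_3‖/‖e_2‖ = 2.585e-2/4.483e-2 = 0.5766.
After j more steps, ‖e_{3+j}‖ ≈ 2.585e-2·ρ^j; need ρ^j ≤ 8.0e-12/2.585e-2 = 3.09478e-10.
j ≥ ln(3.09478e-10)/ln(0.5766) = -21.8961/-0.55061 = 39.767.
So 40 more iterations are needed.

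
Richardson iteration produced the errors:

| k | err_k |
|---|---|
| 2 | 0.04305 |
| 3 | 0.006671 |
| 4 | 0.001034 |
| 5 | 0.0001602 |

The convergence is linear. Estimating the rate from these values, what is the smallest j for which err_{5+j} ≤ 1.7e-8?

5

Rate ρ ≈ err_5/err_4 = 0.0001602/0.001034 = 0.1549.
After j more steps, err_{5+j} ≈ 0.0001602·ρ^j; need ρ^j ≤ 1.7e-8/0.0001602 = 0.000106117.
j ≥ ln(0.000106117)/ln(0.1549) = -9.1510/-1.86498 = 4.907.
So 5 more iterations are needed.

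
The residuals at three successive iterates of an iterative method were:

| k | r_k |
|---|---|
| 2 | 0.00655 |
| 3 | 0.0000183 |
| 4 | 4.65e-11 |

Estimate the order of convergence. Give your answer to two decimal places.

2.19

p ≈ ln(r_4/r_3) / ln(r_3/r_2)
  = ln(4.65e-11/0.0000183) / ln(0.0000183/0.00655)
  = ln(2.54098e-06) / ln(0.00279389)
  = -12.88296 / -5.88032 ≈ 2.19086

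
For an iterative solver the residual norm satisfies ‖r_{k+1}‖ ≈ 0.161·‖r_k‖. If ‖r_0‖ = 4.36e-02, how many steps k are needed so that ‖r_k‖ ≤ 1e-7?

8

After k steps, ‖r_k‖ ≈ 4.36e-02·0.161^k.
Need 0.161^k ≤ 1e-7/4.36e-02 = 2.29358e-06.
k ≥ ln(2.29358e-06)/ln(0.161) = -12.9854/-1.82635 = 7.110.
Smallest integer k = 8.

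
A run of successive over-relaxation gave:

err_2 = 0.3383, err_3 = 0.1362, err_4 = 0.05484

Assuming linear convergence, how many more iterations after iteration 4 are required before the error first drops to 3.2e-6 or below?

11

Rate ρ ≈ err_4/err_3 = 0.05484/0.1362 = 0.4026.
After j more steps, err_{4+j} ≈ 0.05484·ρ^j; need ρ^j ≤ 3.2e-6/0.05484 = 5.83516e-05.
j ≥ ln(5.83516e-05)/ln(0.4026) = -9.7490/-0.90981 = 10.715.
So 11 more iterations are needed.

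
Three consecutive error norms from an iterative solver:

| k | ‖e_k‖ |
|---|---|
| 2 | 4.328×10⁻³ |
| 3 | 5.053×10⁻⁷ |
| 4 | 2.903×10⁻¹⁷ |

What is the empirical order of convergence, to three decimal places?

p ≈ ln(‖e_4‖/‖e_3‖) / ln(‖e_3‖/‖e_2‖)
  = ln(2.903×10⁻¹⁷/5.053×10⁻⁷) / ln(5.053×10⁻⁷/4.328×10⁻³)
  = ln(5.7451e-11) / ln(0.000116751)
  = -23.580089 / -9.055467 ≈ 2.603962

2.604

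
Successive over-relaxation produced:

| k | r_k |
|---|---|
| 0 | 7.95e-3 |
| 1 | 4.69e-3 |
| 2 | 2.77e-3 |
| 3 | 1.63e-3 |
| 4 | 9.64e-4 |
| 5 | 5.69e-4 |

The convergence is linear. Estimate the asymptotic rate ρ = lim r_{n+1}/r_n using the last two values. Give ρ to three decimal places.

ρ ≈ r_5/r_4 = 5.69e-4/9.64e-4 = 0.59025

0.590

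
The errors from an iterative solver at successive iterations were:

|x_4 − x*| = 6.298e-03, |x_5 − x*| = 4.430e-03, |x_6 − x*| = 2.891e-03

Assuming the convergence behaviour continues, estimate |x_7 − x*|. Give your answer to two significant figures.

1.7e-3

First estimate the order: p ≈ ln(|x_6 − x*|/|x_5 − x*|) / ln(|x_5 − x*|/|x_4 − x*|) = ln(2.891e-03/4.430e-03)/ln(4.430e-03/6.298e-03) = ln(0.652596)/ln(0.703398) ≈ 1.2131.
Then |x_7 − x*| ≈ |x_6 − x*|·(|x_6 − x*|/|x_5 − x*|)^p = 2.891e-03·(0.652596)^1.2131 = 2.891e-03·0.595861 ≈ 0.001723.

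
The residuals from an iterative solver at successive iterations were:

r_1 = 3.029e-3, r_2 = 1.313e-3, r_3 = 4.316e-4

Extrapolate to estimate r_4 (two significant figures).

9.8e-5

First estimate the order: p ≈ ln(r_3/r_2) / ln(r_2/r_1) = ln(4.316e-4/1.313e-3)/ln(1.313e-3/3.029e-3) = ln(0.328713)/ln(0.433476) ≈ 1.3310.
Then r_4 ≈ r_3·(r_3/r_2)^p = 4.316e-4·(0.328713)^1.3310 = 4.316e-4·0.227449 ≈ 9.817e-05.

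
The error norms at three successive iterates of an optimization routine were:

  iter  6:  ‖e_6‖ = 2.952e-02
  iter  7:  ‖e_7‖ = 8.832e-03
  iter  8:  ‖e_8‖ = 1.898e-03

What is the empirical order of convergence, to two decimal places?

p ≈ ln(‖e_8‖/‖e_7‖) / ln(‖e_7‖/‖e_6‖)
  = ln(1.898e-03/8.832e-03) / ln(8.832e-03/2.952e-02)
  = ln(0.2149) / ln(0.299187)
  = -1.53758 / -1.20669 ≈ 1.27421

1.27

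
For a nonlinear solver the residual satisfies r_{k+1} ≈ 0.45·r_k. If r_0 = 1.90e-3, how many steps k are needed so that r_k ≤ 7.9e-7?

After k steps, r_k ≈ 1.90e-3·0.45^k.
Need 0.45^k ≤ 7.9e-7/1.90e-3 = 0.000415789.
k ≥ ln(0.000415789)/ln(0.45) = -7.7853/-0.79851 = 9.750.
Smallest integer k = 10.

10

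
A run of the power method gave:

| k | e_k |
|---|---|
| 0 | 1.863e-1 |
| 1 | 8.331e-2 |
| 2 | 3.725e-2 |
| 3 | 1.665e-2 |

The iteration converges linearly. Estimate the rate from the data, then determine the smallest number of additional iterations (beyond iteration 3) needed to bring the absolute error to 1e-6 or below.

13

Rate ρ ≈ e_3/e_2 = 1.665e-2/3.725e-2 = 0.4470.
After j more steps, e_{3+j} ≈ 1.665e-2·ρ^j; need ρ^j ≤ 1e-6/1.665e-2 = 6.00601e-05.
j ≥ ln(6.00601e-05)/ln(0.4470) = -9.7202/-0.80520 = 12.072.
So 13 more iterations are needed.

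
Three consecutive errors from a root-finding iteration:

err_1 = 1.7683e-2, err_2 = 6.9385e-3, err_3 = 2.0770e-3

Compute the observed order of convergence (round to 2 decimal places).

1.29

p ≈ ln(err_3/err_2) / ln(err_2/err_1)
  = ln(2.0770e-3/6.9385e-3) / ln(6.9385e-3/1.7683e-2)
  = ln(0.299344) / ln(0.392383)
  = -1.20616 / -0.93552 ≈ 1.28929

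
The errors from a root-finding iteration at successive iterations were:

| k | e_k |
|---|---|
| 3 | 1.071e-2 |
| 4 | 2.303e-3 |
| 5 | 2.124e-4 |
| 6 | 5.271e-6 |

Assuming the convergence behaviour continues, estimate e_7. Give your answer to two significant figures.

1.7e-8

First estimate the order: p ≈ ln(e_6/e_5) / ln(e_5/e_4) = ln(5.271e-6/2.124e-4)/ln(2.124e-4/2.303e-3) = ln(0.0248164)/ln(0.0922275) ≈ 1.5508.
Then e_7 ≈ e_6·(e_6/e_5)^p = 5.271e-6·(0.0248164)^1.5508 = 5.271e-6·0.00324012 ≈ 1.708e-08.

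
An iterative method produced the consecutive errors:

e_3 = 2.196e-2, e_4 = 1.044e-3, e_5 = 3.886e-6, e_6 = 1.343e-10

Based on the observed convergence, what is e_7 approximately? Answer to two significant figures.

8.6e-19

First estimate the order: p ≈ ln(e_6/e_5) / ln(e_5/e_4) = ln(1.343e-10/3.886e-6)/ln(3.886e-6/1.044e-3) = ln(3.456e-05)/ln(0.00372222) ≈ 1.8366.
Then e_7 ≈ e_6·(e_6/e_5)^p = 1.343e-10·(3.456e-05)^1.8366 = 1.343e-10·6.39948e-09 ≈ 8.595e-19.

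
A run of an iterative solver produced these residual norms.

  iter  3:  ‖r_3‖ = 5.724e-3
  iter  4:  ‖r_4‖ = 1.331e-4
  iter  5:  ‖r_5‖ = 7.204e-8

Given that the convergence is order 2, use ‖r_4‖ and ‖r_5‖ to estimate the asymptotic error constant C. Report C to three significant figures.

4.07

C ≈ ‖r_5‖ / ‖r_4‖^2
  = 7.204e-8 / (1.331e-4)^2
  = 7.204e-8 / 1.77156e-08 ≈ 4.0665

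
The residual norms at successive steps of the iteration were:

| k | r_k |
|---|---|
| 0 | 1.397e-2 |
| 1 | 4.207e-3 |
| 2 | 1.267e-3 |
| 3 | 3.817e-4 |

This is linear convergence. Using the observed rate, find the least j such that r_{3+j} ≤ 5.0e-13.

Rate ρ ≈ r_3/r_2 = 3.817e-4/1.267e-3 = 0.3013.
After j more steps, r_{3+j} ≈ 3.817e-4·ρ^j; need ρ^j ≤ 5.0e-13/3.817e-4 = 1.30993e-09.
j ≥ ln(1.30993e-09)/ln(0.3013) = -20.4533/-1.19965 = 17.049.
So 18 more iterations are needed.

18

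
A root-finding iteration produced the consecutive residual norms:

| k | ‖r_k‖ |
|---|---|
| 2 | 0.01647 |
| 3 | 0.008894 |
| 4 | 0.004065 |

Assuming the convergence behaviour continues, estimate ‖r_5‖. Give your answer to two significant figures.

1.5e-3

First estimate the order: p ≈ ln(‖r_4‖/‖r_3‖) / ln(‖r_3‖/‖r_2‖) = ln(0.004065/0.008894)/ln(0.008894/0.01647) = ln(0.45705)/ln(0.540012) ≈ 1.2707.
Then ‖r_5‖ ≈ ‖r_4‖·(‖r_4‖/‖r_3‖)^p = 0.004065·(0.45705)^1.2707 = 0.004065·0.369757 ≈ 0.001503.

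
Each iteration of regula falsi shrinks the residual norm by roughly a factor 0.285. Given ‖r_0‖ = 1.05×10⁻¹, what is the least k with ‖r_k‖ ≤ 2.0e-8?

After k steps, ‖r_k‖ ≈ 1.05×10⁻¹·0.285^k.
Need 0.285^k ≤ 2.0e-8/1.05×10⁻¹ = 1.90476e-07.
k ≥ ln(1.90476e-07)/ln(0.285) = -15.4737/-1.25527 = 12.327.
Smallest integer k = 13.

13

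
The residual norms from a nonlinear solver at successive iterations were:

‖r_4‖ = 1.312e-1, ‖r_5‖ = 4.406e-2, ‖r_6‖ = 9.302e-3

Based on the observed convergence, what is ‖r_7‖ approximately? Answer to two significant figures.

First estimate the order: p ≈ ln(‖r_6‖/‖r_5‖) / ln(‖r_5‖/‖r_4‖) = ln(9.302e-3/4.406e-2)/ln(4.406e-2/1.312e-1) = ln(0.211121)/ln(0.335823) ≈ 1.4254.
Then ‖r_7‖ ≈ ‖r_6‖·(‖r_6‖/‖r_5‖)^p = 9.302e-3·(0.211121)^1.4254 = 9.302e-3·0.10894 ≈ 0.001013.

1.0e-3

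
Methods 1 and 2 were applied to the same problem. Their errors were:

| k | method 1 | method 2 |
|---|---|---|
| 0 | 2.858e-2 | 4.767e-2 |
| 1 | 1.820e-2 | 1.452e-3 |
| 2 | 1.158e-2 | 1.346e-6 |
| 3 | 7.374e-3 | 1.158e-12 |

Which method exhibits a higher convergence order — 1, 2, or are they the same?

Method 1: p ≈ ln(7.374e-3/1.158e-2)/ln(1.158e-2/1.820e-2) ≈ 1.00.
Method 2: p ≈ ln(1.158e-12/1.346e-6)/ln(1.346e-6/1.452e-3) ≈ 2.00.
Method 2 has the higher order (≈2.0 vs ≈1.0).

2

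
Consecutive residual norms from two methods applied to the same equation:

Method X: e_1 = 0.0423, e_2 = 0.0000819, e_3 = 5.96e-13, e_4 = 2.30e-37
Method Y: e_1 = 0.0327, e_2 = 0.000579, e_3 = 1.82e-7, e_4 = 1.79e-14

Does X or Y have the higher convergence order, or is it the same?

X

Method X: p ≈ ln(2.30e-37/5.96e-13)/ln(5.96e-13/0.0000819) ≈ 3.00.
Method Y: p ≈ ln(1.79e-14/1.82e-7)/ln(1.82e-7/0.000579) ≈ 2.00.
Method X has the higher order (≈3.0 vs ≈2.0).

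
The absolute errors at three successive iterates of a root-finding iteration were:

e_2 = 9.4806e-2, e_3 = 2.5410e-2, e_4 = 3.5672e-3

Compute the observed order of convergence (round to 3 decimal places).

p ≈ ln(e_4/e_3) / ln(e_3/e_2)
  = ln(3.5672e-3/2.5410e-2) / ln(2.5410e-2/9.4806e-2)
  = ln(0.140386) / ln(0.268021)
  = -1.963360 / -1.316690 ≈ 1.491133

1.491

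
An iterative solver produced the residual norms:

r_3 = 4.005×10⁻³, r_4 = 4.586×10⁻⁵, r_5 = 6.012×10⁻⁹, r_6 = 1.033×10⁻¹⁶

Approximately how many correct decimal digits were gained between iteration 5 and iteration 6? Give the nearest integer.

Digits gained ≈ log₁₀(r_5/r_6) = log₁₀(6.012×10⁻⁹/1.033×10⁻¹⁶) = log₁₀(5.81994e+07) ≈ 7.765.

8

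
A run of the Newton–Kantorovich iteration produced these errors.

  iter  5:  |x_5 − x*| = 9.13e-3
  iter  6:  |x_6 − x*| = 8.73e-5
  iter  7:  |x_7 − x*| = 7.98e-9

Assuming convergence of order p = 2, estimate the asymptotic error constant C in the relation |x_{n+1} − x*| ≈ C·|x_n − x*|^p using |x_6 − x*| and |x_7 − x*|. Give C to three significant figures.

1.05

C ≈ |x_7 − x*| / |x_6 − x*|^2
  = 7.98e-9 / (8.73e-5)^2
  = 7.98e-9 / 7.62129e-09 ≈ 1.0471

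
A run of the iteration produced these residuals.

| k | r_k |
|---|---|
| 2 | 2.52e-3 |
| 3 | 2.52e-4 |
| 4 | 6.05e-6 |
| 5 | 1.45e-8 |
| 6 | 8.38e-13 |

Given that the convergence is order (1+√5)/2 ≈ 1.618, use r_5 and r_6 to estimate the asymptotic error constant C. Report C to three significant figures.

C ≈ r_6 / r_5^1.618
  = 8.38e-13 / (1.45e-8)^1.618
  = 8.38e-13 / 2.07536e-13 ≈ 4.0379

4.04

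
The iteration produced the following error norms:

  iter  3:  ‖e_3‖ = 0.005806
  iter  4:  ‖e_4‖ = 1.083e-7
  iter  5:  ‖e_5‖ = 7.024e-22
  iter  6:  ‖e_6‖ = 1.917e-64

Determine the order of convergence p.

Consecutive ratios: ‖e_6‖/‖e_5‖ = 1.917e-64/7.024e-22 = 2.72921e-43, ‖e_5‖/‖e_4‖ = 7.024e-22/1.083e-7 = 6.48569e-15.
p ≈ ln(2.72921e-43)/ln(6.48569e-15) = -98.0071/-32.6692 ≈ 3.00.
So the convergence is cubic (order 3).

3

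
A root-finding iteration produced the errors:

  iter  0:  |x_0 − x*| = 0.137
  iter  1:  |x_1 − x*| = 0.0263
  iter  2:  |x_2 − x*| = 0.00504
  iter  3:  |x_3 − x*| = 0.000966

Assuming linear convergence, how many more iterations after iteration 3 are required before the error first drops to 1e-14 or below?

16

Rate ρ ≈ |x_3 − x*|/|x_2 − x*| = 0.000966/0.00504 = 0.1917.
After j more steps, |x_{3+j} − x*| ≈ 0.000966·ρ^j; need ρ^j ≤ 1e-14/0.000966 = 1.0352e-11.
j ≥ ln(1.0352e-11)/ln(0.1917) = -25.2938/-1.65182 = 15.313.
So 16 more iterations are needed.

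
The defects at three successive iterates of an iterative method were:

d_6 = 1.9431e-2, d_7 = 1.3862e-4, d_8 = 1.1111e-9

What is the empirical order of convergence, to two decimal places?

2.37

p ≈ ln(d_8/d_7) / ln(d_7/d_6)
  = ln(1.1111e-9/1.3862e-4) / ln(1.3862e-4/1.9431e-2)
  = ln(8.01544e-06) / ln(0.00713396)
  = -11.73414 / -4.94289 ≈ 2.37394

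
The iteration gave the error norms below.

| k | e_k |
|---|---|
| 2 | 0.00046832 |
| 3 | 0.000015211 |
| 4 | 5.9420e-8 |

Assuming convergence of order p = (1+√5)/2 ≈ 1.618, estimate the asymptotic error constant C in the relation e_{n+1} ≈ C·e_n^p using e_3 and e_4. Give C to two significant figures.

C ≈ e_4 / e_3^1.618
  = 5.9420e-8 / (0.000015211)^1.618
  = 5.9420e-8 / 1.60225e-08 ≈ 3.7085

3.7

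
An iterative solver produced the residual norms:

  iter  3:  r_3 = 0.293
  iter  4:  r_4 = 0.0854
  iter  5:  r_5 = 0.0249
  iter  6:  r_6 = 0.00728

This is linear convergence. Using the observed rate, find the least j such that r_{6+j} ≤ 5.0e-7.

Rate ρ ≈ r_6/r_5 = 0.00728/0.0249 = 0.2924.
After j more steps, r_{6+j} ≈ 0.00728·ρ^j; need ρ^j ≤ 5.0e-7/0.00728 = 6.86813e-05.
j ≥ ln(6.86813e-05)/ln(0.2924) = -9.5860/-1.22963 = 7.796.
So 8 more iterations are needed.

8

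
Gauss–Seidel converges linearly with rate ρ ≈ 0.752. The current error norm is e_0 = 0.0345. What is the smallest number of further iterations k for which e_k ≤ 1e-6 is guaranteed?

After k steps, e_k ≈ 0.0345·0.752^k.
Need 0.752^k ≤ 1e-6/0.0345 = 2.89855e-05.
k ≥ ln(2.89855e-05)/ln(0.752) = -10.4487/-0.28502 = 36.660.
Smallest integer k = 37.

37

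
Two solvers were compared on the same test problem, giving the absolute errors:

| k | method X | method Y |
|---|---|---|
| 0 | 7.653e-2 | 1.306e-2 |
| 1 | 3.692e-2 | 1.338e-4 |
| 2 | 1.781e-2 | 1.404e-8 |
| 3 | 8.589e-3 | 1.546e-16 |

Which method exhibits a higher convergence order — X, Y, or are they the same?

Y

Method X: p ≈ ln(8.589e-3/1.781e-2)/ln(1.781e-2/3.692e-2) ≈ 1.00.
Method Y: p ≈ ln(1.546e-16/1.404e-8)/ln(1.404e-8/1.338e-4) ≈ 2.00.
Method Y has the higher order (≈2.0 vs ≈1.0).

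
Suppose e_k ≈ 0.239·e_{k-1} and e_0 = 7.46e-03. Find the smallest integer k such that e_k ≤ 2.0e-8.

9

After k steps, e_k ≈ 7.46e-03·0.239^k.
Need 0.239^k ≤ 2.0e-8/7.46e-03 = 2.68097e-06.
k ≥ ln(2.68097e-06)/ln(0.239) = -12.8293/-1.43129 = 8.963.
Smallest integer k = 9.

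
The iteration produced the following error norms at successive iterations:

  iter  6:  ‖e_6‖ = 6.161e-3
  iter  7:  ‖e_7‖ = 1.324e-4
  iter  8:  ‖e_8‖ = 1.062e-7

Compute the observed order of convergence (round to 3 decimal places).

1.856

p ≈ ln(‖e_8‖/‖e_7‖) / ln(‖e_7‖/‖e_6‖)
  = ln(1.062e-7/1.324e-4) / ln(1.324e-4/6.161e-3)
  = ln(0.000802115) / ln(0.02149)
  = -7.128259 / -3.840168 ≈ 1.856236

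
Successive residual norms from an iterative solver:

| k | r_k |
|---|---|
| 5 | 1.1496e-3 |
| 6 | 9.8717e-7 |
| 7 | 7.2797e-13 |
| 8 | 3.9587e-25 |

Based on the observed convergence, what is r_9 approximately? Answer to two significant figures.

1.2e-49

First estimate the order: p ≈ ln(r_8/r_7) / ln(r_7/r_6) = ln(3.9587e-25/7.2797e-13)/ln(7.2797e-13/9.8717e-7) = ln(5.438e-13)/ln(7.37431e-07) ≈ 2.0000.
Then r_9 ≈ r_8·(r_8/r_7)^p = 3.9587e-25·(5.438e-13)^2.0000 = 3.9587e-25·2.95718e-25 ≈ 1.171e-49.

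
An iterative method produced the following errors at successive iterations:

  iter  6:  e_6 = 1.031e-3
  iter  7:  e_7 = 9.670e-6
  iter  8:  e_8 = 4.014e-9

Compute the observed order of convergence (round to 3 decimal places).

p ≈ ln(e_8/e_7) / ln(e_7/e_6)
  = ln(4.014e-9/9.670e-6) / ln(9.670e-6/1.031e-3)
  = ln(0.000415098) / ln(0.00937924)
  = -7.786996 / -4.669257 ≈ 1.667716

1.668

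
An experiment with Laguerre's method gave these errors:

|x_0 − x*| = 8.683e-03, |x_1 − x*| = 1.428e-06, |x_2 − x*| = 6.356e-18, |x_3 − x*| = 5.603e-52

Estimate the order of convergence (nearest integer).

Consecutive ratios: |x_3 − x*|/|x_2 − x*| = 5.603e-52/6.356e-18 = 8.81529e-35, |x_2 − x*|/|x_1 − x*| = 6.356e-18/1.428e-06 = 4.45098e-12.
p ≈ ln(8.81529e-35)/ln(4.45098e-12) = -78.4140/-26.1379 ≈ 3.00.
So the convergence is cubic (order 3).

3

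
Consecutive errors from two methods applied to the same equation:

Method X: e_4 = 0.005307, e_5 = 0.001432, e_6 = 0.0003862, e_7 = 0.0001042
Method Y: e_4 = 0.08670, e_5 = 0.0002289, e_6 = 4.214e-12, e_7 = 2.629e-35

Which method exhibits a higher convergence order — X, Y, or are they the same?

Method X: p ≈ ln(0.0001042/0.0003862)/ln(0.0003862/0.001432) ≈ 1.00.
Method Y: p ≈ ln(2.629e-35/4.214e-12)/ln(4.214e-12/0.0002289) ≈ 3.00.
Method Y has the higher order (≈3.0 vs ≈1.0).

Y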